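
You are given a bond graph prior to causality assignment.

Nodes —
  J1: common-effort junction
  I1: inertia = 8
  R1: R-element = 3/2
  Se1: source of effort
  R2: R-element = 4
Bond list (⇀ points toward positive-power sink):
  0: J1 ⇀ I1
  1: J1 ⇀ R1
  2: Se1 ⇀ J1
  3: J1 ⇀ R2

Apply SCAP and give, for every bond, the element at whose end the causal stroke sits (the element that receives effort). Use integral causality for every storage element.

β0 |I1
β1 |R1
β2 |J1
β3 |R2

b2 →J1  (Se1 fixes effort; stroke away)
b0 →I1  (J1: bond 2 brought effort, rest push out)
b1 →R1  (common-e at J1 fixed by 2)
b3 →R2  (common-e at J1 fixed by 2)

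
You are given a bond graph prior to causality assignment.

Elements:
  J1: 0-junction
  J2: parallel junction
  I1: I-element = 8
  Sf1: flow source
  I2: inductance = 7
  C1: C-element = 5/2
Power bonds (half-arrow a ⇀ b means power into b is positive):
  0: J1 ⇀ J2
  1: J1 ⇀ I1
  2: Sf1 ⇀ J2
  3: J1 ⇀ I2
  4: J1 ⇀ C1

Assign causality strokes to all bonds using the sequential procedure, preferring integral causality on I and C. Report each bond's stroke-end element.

bond 0 stroke at J2
bond 1 stroke at I1
bond 2 stroke at Sf1
bond 3 stroke at I2
bond 4 stroke at J1

#2 |Sf1  (Sf1 fixes flow; stroke at Sf1)
#0 |J2  (J2 needs exactly one e-in)
#1 |I1  (I1: I, integral causality)
#3 |I2  (I2 outputs flow p/I2)
#4 |J1  (only one effort-in slot at J1)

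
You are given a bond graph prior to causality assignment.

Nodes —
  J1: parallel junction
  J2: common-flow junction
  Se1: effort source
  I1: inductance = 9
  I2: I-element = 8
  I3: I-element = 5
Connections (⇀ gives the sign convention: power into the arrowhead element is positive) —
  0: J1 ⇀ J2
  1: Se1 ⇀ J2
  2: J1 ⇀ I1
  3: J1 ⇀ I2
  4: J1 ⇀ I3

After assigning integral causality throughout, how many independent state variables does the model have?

#1 stroke→J2  (Se1 fixes effort; stroke away)
#0 stroke→J1  (J2 needs exactly one f-in)
#2 stroke→I1  (0-jn J1 has e-setter on 0)
#3 stroke→I2  (0-jn J1 has e-setter on 0)
#4 stroke→I3  (J1: bond 0 brought effort, rest push out)

3  (I1, I2, I3 all integral)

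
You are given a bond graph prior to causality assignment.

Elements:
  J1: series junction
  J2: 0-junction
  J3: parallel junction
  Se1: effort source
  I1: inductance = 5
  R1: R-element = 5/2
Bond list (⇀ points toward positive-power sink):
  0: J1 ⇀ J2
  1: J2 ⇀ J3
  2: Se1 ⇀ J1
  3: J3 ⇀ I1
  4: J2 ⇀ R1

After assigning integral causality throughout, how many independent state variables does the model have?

#2 |J1  (Se1 (Se) sets effort on bond)
#0 |J2  (only one flow-in slot at J1)
#1 |J3  (common-e at J2 fixed by 0)
#4 |R1  (J2 effort already set via bond 0)
#3 |I1  (J3: bond 1 brought effort, rest push out)

1  (I1 all integral)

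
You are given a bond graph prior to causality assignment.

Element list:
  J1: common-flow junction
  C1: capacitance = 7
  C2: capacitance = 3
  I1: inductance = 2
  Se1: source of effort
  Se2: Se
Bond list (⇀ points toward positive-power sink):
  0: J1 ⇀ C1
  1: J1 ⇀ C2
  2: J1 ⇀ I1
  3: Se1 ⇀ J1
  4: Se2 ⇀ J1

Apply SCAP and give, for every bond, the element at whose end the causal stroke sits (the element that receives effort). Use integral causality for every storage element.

bond 0 stroke→J1
bond 1 stroke→J1
bond 2 stroke→I1
bond 3 stroke→J1
bond 4 stroke→J1

#3 stroke at J1  (Se1 fixes effort; stroke away)
#4 stroke at J1  (Se2: effort source, stroke at far end)
#0 stroke at J1  (C1 integral (e out))
#1 stroke at J1  (C2: C, integral causality)
#2 stroke at I1  (only one flow-in slot at J1)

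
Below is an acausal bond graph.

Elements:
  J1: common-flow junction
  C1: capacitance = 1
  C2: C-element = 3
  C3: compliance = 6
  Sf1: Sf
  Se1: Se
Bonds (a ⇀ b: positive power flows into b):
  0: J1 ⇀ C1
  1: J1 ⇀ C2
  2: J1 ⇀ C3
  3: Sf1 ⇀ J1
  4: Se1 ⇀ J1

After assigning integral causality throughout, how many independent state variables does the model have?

b3 |Sf1  (Sf1: flow source, stroke at near end)
b4 |J1  (source Se1 imposes e)
b0 |J1  (1-jn J1 has f-setter on 3)
b1 |J1  (1-jn J1 has f-setter on 3)
b2 |J1  (1-jn J1 has f-setter on 3)

3  (C1, C2, C3 all integral)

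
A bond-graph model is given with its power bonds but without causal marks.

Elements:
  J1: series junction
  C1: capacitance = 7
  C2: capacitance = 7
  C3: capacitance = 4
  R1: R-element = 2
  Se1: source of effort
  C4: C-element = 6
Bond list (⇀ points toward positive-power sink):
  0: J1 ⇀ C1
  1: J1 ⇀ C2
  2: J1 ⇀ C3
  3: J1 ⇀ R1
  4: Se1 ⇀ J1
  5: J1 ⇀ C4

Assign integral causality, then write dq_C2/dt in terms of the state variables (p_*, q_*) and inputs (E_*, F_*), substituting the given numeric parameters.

dq_C2/dt = E_Se1/2 - q_C1/14 - q_C2/14 - q_C3/8 - q_C4/12

β4 |J1  (Se1: effort source, stroke at far end)
β0 |J1  (prefer integral on C1)
β1 |J1  (C2 outputs effort q/C2)
β2 |J1  (C3 outputs effort q/C3)
β5 |J1  (C4 integral (e out))
β3 |R1  (closing 1-jn rule on J1)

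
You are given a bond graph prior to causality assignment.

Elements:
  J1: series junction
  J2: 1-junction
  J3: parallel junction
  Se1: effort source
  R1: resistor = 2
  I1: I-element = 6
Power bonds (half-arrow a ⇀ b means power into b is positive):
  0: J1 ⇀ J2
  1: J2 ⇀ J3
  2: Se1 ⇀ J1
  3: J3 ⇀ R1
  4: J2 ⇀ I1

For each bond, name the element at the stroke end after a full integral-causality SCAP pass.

#0 |J2
#1 |J2
#2 |J1
#3 |J3
#4 |I1

β2 stroke at J1  (source Se1 imposes e)
β0 stroke at J2  (J1 needs exactly one f-in)
β4 stroke at I1  (prefer integral on I1)
β1 stroke at J2  (J2: bond 4 brought flow, rest push out)
β3 stroke at J3  (closing 0-jn rule on J3)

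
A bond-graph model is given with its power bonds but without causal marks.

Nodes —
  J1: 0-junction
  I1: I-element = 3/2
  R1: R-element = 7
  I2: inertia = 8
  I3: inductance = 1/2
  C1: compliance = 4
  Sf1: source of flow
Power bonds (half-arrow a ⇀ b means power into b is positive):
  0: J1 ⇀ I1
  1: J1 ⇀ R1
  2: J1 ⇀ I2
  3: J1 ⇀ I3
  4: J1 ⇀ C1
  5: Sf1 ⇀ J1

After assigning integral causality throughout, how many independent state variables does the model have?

4  (C1, I1, I2, I3 all integral)

b5 stroke→Sf1  (Sf1 fixes flow; stroke at Sf1)
b0 stroke→I1  (I1 outputs flow p/I1)
b2 stroke→I2  (prefer integral on I2)
b3 stroke→I3  (I3 integral (f out))
b4 stroke→J1  (C1 outputs effort q/C1)
b1 stroke→R1  (J1 effort already set via bond 4)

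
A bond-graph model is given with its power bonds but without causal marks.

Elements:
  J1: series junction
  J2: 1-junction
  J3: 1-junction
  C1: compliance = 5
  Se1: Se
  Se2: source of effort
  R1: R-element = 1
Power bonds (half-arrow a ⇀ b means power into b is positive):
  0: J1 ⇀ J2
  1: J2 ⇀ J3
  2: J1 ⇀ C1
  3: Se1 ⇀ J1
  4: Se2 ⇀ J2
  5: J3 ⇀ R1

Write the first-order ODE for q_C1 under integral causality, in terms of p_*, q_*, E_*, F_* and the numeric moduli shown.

dq_C1/dt = E_Se1 + E_Se2 - q_C1/5

β3 →J1  (source Se1 imposes e)
β4 →J2  (source Se2 imposes e)
β2 →J1  (C1 integral (e out))
β0 →J2  (only one flow-in slot at J1)
β1 →J3  (J2 needs exactly one f-in)
β5 →R1  (closing 1-jn rule on J3)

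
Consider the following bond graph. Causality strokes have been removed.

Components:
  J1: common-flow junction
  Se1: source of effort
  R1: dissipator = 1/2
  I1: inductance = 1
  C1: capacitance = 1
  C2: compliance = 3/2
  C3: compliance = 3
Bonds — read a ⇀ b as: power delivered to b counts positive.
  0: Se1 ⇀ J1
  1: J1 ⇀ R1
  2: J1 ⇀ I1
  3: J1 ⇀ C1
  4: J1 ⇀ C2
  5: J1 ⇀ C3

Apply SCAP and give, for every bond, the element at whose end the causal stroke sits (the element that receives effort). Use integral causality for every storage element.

bond 0 →J1
bond 1 →J1
bond 2 →I1
bond 3 →J1
bond 4 →J1
bond 5 →J1

β0 stroke→J1  (Se1 fixes effort; stroke away)
β2 stroke→I1  (I1: I, integral causality)
β1 stroke→J1  (common-f at J1 fixed by 2)
β3 stroke→J1  (J1 flow already set via bond 2)
β4 stroke→J1  (common-f at J1 fixed by 2)
β5 stroke→J1  (common-f at J1 fixed by 2)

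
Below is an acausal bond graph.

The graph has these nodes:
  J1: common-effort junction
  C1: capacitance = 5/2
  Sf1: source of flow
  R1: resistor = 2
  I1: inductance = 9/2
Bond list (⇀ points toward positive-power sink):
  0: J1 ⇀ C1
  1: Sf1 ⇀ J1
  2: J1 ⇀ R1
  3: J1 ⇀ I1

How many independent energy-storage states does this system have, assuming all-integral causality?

bond 1 stroke→Sf1  (Sf1 (Sf) sets flow on bond)
bond 0 stroke→J1  (C1 outputs effort q/C1)
bond 2 stroke→R1  (0-jn J1 has e-setter on 0)
bond 3 stroke→I1  (J1 effort already set via bond 0)

2  (C1, I1 all integral)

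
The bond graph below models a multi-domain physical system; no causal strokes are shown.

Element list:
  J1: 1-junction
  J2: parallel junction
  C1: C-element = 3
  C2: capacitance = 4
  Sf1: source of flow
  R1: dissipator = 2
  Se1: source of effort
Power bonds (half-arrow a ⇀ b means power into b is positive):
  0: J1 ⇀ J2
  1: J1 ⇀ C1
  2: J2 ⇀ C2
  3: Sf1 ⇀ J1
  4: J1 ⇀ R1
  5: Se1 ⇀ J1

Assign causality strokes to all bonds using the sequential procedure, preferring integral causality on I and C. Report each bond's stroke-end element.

#0 stroke→J1
#1 stroke→J1
#2 stroke→J2
#3 stroke→Sf1
#4 stroke→J1
#5 stroke→J1

bond 3 →Sf1  (Sf1 fixes flow; stroke at Sf1)
bond 5 →J1  (source Se1 imposes e)
bond 0 →J1  (common-f at J1 fixed by 3)
bond 1 →J1  (common-f at J1 fixed by 3)
bond 4 →J1  (common-f at J1 fixed by 3)
bond 2 →J2  (only one effort-in slot at J2)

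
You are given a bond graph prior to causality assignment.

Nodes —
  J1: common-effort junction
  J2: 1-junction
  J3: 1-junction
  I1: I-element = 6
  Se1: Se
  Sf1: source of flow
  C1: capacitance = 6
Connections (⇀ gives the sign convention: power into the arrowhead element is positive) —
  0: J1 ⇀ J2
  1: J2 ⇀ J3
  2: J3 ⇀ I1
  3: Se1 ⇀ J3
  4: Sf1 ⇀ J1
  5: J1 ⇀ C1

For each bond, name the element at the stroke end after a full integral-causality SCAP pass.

b0 →J2
b1 →J3
b2 →I1
b3 →J3
b4 →Sf1
b5 →J1

b3 →J3  (Se1 fixes effort; stroke away)
b4 →Sf1  (Sf1: flow source, stroke at near end)
b2 →I1  (I1 outputs flow p/I1)
b1 →J3  (common-f at J3 fixed by 2)
b0 →J2  (J2: bond 1 brought flow, rest push out)
b5 →J1  (only one effort-in slot at J1)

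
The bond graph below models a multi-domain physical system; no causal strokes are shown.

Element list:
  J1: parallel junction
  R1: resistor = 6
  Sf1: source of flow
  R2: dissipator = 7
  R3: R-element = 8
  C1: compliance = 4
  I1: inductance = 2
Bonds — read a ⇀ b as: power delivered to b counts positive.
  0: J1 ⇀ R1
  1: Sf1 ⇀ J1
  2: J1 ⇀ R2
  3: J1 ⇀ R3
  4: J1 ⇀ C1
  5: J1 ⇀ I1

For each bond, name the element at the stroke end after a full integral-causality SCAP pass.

bond 0 |R1
bond 1 |Sf1
bond 2 |R2
bond 3 |R3
bond 4 |J1
bond 5 |I1

bond 1 →Sf1  (Sf1: flow source, stroke at near end)
bond 4 →J1  (C1 integral (e out))
bond 0 →R1  (0-jn J1 has e-setter on 4)
bond 2 →R2  (0-jn J1 has e-setter on 4)
bond 3 →R3  (J1 effort already set via bond 4)
bond 5 →I1  (J1 effort already set via bond 4)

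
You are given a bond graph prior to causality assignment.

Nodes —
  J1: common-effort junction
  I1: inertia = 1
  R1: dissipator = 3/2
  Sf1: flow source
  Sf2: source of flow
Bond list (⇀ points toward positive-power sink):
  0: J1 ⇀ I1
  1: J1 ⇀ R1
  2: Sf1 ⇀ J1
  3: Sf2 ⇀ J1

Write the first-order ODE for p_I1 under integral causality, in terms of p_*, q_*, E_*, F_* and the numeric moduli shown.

#2 →Sf1  (Sf1 (Sf) sets flow on bond)
#3 →Sf2  (Sf2 (Sf) sets flow on bond)
#0 →I1  (I1: I, integral causality)
#1 →J1  (only one effort-in slot at J1)

dp_I1/dt = 3*F_Sf1/2 + 3*F_Sf2/2 - 3*p_I1/2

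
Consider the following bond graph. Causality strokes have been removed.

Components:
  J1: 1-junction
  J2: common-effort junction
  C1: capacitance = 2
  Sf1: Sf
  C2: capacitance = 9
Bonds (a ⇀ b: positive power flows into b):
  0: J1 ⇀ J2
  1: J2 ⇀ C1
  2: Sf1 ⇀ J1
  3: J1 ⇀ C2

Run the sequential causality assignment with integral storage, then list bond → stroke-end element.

#0 |J1
#1 |J2
#2 |Sf1
#3 |J1

b2 stroke at Sf1  (Sf1 fixes flow; stroke at Sf1)
b0 stroke at J1  (J1 flow already set via bond 2)
b3 stroke at J1  (1-jn J1 has f-setter on 2)
b1 stroke at J2  (J2: last free bond brings effort in)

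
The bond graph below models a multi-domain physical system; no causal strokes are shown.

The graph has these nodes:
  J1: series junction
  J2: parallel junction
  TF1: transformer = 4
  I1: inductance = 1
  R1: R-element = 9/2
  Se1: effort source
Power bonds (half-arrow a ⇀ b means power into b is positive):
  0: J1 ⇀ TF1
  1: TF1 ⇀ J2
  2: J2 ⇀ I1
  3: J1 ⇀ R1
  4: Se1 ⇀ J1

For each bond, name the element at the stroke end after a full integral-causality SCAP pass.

#4 stroke→J1  (Se1 fixes effort; stroke away)
#2 stroke→I1  (I1 outputs flow p/I1)
#1 stroke→J2  (closing 0-jn rule on J2)
#0 stroke→TF1  (TF1 one-in-one-out from 1)
#3 stroke→J1  (J1: bond 0 brought flow, rest push out)

#0 stroke→TF1
#1 stroke→J2
#2 stroke→I1
#3 stroke→J1
#4 stroke→J1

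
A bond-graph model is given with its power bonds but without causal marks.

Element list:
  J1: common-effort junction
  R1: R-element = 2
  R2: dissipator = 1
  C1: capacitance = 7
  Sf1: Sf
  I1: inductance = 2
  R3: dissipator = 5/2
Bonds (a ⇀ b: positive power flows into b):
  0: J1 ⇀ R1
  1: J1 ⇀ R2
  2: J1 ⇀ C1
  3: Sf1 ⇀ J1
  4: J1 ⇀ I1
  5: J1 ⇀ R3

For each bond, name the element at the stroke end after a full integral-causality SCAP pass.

b0 stroke→R1
b1 stroke→R2
b2 stroke→J1
b3 stroke→Sf1
b4 stroke→I1
b5 stroke→R3

#3 stroke at Sf1  (Sf1 (Sf) sets flow on bond)
#2 stroke at J1  (C1: C, integral causality)
#0 stroke at R1  (J1: bond 2 brought effort, rest push out)
#1 stroke at R2  (0-jn J1 has e-setter on 2)
#4 stroke at I1  (J1: bond 2 brought effort, rest push out)
#5 stroke at R3  (J1 effort already set via bond 2)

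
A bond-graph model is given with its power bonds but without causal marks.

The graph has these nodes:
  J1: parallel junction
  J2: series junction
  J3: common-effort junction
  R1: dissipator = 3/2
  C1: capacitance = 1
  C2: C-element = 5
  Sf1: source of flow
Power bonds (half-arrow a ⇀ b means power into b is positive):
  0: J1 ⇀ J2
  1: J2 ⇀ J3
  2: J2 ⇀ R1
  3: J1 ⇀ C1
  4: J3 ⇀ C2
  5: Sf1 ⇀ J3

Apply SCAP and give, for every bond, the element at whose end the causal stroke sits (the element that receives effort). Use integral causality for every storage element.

bond 5 stroke→Sf1  (Sf1: flow source, stroke at near end)
bond 3 stroke→J1  (C1 integral (e out))
bond 0 stroke→J2  (0-jn J1 has e-setter on 3)
bond 4 stroke→J3  (C2 outputs effort q/C2)
bond 1 stroke→J2  (J3 effort already set via bond 4)
bond 2 stroke→R1  (J2 needs exactly one f-in)

b0 →J2
b1 →J2
b2 →R1
b3 →J1
b4 →J3
b5 →Sf1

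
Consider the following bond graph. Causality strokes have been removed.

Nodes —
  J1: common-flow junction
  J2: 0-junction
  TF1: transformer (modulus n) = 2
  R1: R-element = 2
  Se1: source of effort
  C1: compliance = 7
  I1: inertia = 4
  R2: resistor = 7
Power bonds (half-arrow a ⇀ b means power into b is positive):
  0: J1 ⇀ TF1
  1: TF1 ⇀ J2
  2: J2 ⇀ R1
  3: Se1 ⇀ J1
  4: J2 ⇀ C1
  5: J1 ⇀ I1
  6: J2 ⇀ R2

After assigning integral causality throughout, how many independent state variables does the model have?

2  (C1, I1 all integral)

β3 stroke→J1  (Se1 (Se) sets effort on bond)
β4 stroke→J2  (C1 outputs effort q/C1)
β1 stroke→TF1  (common-e at J2 fixed by 4)
β2 stroke→R1  (J2 effort already set via bond 4)
β6 stroke→R2  (0-jn J2 has e-setter on 4)
β0 stroke→J1  (through TF1, causality passes straight; one stroke at TF1)
β5 stroke→I1  (J1: last free bond brings flow in)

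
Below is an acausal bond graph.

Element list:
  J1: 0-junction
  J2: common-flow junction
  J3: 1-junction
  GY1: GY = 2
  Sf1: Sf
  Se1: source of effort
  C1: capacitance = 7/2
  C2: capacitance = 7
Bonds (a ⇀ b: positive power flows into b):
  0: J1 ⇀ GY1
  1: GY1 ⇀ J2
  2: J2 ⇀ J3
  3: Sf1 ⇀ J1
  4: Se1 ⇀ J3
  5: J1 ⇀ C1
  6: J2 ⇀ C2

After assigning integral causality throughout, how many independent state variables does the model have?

bond 3 →Sf1  (Sf1: flow source, stroke at near end)
bond 4 →J3  (Se1: effort source, stroke at far end)
bond 2 →J2  (J3: last free bond brings flow in)
bond 5 →J1  (C1 outputs effort q/C1)
bond 0 →GY1  (J1 effort already set via bond 5)
bond 1 →GY1  (GY GY1: same side as bond 0)
bond 6 →J2  (common-f at J2 fixed by 1)

2  (C1, C2 all integral)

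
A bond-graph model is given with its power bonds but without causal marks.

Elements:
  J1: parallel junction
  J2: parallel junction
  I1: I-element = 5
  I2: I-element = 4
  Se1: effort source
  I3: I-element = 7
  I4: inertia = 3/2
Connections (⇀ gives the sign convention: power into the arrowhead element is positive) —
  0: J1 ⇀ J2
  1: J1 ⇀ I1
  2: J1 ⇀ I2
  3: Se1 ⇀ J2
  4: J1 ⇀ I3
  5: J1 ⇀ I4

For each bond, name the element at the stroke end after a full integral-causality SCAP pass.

b3 stroke→J2  (Se1: effort source, stroke at far end)
b0 stroke→J1  (common-e at J2 fixed by 3)
b1 stroke→I1  (0-jn J1 has e-setter on 0)
b2 stroke→I2  (common-e at J1 fixed by 0)
b4 stroke→I3  (J1: bond 0 brought effort, rest push out)
b5 stroke→I4  (J1: bond 0 brought effort, rest push out)

#0 stroke→J1
#1 stroke→I1
#2 stroke→I2
#3 stroke→J2
#4 stroke→I3
#5 stroke→I4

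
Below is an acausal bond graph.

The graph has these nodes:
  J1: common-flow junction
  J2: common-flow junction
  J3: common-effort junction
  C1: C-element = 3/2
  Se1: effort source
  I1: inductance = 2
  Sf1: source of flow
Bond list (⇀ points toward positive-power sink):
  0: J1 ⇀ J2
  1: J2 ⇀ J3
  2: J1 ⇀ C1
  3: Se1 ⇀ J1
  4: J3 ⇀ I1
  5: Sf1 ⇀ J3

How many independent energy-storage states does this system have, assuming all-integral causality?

2  (C1, I1 all integral)

bond 3 stroke at J1  (Se1 fixes effort; stroke away)
bond 5 stroke at Sf1  (source Sf1 imposes f)
bond 2 stroke at J1  (prefer integral on C1)
bond 0 stroke at J2  (J1 needs exactly one f-in)
bond 1 stroke at J3  (J2 needs exactly one f-in)
bond 4 stroke at I1  (J3: bond 1 brought effort, rest push out)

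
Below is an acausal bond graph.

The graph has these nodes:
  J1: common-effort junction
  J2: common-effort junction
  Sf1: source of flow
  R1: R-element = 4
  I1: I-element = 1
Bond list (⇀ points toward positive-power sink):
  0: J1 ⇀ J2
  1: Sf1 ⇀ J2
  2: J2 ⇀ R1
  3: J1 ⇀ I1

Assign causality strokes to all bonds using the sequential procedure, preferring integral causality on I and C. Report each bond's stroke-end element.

β1 stroke at Sf1  (source Sf1 imposes f)
β3 stroke at I1  (I1 outputs flow p/I1)
β0 stroke at J1  (J1: last free bond brings effort in)
β2 stroke at J2  (J2: last free bond brings effort in)

#0 →J1
#1 →Sf1
#2 →J2
#3 →I1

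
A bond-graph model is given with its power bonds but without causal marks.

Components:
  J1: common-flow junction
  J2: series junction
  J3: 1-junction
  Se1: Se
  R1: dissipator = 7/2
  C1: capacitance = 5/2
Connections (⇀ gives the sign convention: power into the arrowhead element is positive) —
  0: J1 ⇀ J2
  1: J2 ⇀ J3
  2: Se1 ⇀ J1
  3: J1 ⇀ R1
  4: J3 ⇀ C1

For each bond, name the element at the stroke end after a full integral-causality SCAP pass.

bond 2 |J1  (Se1: effort source, stroke at far end)
bond 4 |J3  (C1 integral (e out))
bond 1 |J2  (J3 needs exactly one f-in)
bond 0 |J1  (only one flow-in slot at J2)
bond 3 |R1  (only one flow-in slot at J1)

β0 stroke→J1
β1 stroke→J2
β2 stroke→J1
β3 stroke→R1
β4 stroke→J3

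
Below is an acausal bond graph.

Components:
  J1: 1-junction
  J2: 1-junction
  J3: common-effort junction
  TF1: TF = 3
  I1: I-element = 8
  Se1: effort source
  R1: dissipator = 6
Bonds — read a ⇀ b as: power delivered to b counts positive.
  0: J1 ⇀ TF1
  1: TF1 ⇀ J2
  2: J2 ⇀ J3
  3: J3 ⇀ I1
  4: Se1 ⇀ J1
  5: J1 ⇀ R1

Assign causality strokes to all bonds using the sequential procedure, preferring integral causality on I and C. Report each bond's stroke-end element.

β4 stroke at J1  (source Se1 imposes e)
β3 stroke at I1  (I1: I, integral causality)
β2 stroke at J3  (closing 0-jn rule on J3)
β1 stroke at J2  (J2: bond 2 brought flow, rest push out)
β0 stroke at TF1  (TF TF1: opposite of bond 1)
β5 stroke at J1  (J1: bond 0 brought flow, rest push out)

β0 stroke→TF1
β1 stroke→J2
β2 stroke→J3
β3 stroke→I1
β4 stroke→J1
β5 stroke→J1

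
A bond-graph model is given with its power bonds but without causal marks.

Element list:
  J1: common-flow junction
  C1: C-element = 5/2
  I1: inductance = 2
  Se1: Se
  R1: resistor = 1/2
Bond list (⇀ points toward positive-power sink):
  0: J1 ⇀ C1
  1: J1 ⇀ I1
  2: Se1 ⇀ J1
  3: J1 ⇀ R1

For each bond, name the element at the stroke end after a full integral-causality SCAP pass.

bond 2 stroke at J1  (Se1 fixes effort; stroke away)
bond 0 stroke at J1  (C1 integral (e out))
bond 1 stroke at I1  (I1 outputs flow p/I1)
bond 3 stroke at J1  (1-jn J1 has f-setter on 1)

bond 0 |J1
bond 1 |I1
bond 2 |J1
bond 3 |J1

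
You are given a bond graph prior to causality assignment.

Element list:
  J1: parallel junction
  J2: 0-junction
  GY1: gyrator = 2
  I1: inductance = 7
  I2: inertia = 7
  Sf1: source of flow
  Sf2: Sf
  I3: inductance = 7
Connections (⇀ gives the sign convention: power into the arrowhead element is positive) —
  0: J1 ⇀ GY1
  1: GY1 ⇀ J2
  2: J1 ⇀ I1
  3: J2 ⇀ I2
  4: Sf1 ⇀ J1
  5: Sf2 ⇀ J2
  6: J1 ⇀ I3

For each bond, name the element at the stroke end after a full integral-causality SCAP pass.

β0 |J1
β1 |J2
β2 |I1
β3 |I2
β4 |Sf1
β5 |Sf2
β6 |I3

#4 stroke→Sf1  (source Sf1 imposes f)
#5 stroke→Sf2  (Sf2 (Sf) sets flow on bond)
#2 stroke→I1  (prefer integral on I1)
#3 stroke→I2  (I2 integral (f out))
#1 stroke→J2  (only one effort-in slot at J2)
#0 stroke→J1  (GY1: gyrator matches bond 1)
#6 stroke→I3  (J1 effort already set via bond 0)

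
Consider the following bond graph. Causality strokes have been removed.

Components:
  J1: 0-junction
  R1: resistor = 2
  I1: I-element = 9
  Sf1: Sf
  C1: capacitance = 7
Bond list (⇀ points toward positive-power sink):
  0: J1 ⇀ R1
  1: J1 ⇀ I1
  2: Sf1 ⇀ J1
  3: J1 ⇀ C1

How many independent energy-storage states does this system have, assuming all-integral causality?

2  (C1, I1 all integral)

bond 2 stroke→Sf1  (Sf1 (Sf) sets flow on bond)
bond 1 stroke→I1  (I1: I, integral causality)
bond 3 stroke→J1  (C1 integral (e out))
bond 0 stroke→R1  (common-e at J1 fixed by 3)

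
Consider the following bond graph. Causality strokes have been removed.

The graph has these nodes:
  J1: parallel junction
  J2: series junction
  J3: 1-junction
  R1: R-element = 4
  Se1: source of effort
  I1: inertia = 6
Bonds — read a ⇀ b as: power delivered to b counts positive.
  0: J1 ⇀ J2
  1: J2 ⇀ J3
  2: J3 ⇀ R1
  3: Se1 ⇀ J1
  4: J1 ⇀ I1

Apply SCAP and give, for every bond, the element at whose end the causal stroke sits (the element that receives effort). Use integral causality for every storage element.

β3 |J1  (Se1: effort source, stroke at far end)
β0 |J2  (J1 effort already set via bond 3)
β4 |I1  (J1: bond 3 brought effort, rest push out)
β1 |J3  (J2: last free bond brings flow in)
β2 |R1  (J3: last free bond brings flow in)

#0 stroke at J2
#1 stroke at J3
#2 stroke at R1
#3 stroke at J1
#4 stroke at I1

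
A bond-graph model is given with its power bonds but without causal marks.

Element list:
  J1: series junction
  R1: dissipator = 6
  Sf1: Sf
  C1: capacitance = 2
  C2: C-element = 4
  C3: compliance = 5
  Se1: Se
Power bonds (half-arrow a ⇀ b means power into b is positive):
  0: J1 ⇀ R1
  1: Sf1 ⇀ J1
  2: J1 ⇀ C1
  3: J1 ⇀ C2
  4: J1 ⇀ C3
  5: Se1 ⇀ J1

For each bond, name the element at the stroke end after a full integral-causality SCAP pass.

bond 0 stroke at J1
bond 1 stroke at Sf1
bond 2 stroke at J1
bond 3 stroke at J1
bond 4 stroke at J1
bond 5 stroke at J1

β1 stroke at Sf1  (Sf1 (Sf) sets flow on bond)
β5 stroke at J1  (Se1 (Se) sets effort on bond)
β0 stroke at J1  (J1 flow already set via bond 1)
β2 stroke at J1  (1-jn J1 has f-setter on 1)
β3 stroke at J1  (1-jn J1 has f-setter on 1)
β4 stroke at J1  (1-jn J1 has f-setter on 1)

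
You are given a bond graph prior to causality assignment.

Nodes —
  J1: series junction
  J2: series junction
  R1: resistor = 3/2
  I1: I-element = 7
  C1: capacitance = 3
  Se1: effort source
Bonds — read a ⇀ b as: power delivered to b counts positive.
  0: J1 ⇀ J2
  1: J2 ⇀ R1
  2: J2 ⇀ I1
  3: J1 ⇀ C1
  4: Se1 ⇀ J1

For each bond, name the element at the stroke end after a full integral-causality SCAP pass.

b4 |J1  (Se1 fixes effort; stroke away)
b2 |I1  (I1: I, integral causality)
b0 |J2  (J2 flow already set via bond 2)
b1 |J2  (J2: bond 2 brought flow, rest push out)
b3 |J1  (1-jn J1 has f-setter on 0)

b0 stroke at J2
b1 stroke at J2
b2 stroke at I1
b3 stroke at J1
b4 stroke at J1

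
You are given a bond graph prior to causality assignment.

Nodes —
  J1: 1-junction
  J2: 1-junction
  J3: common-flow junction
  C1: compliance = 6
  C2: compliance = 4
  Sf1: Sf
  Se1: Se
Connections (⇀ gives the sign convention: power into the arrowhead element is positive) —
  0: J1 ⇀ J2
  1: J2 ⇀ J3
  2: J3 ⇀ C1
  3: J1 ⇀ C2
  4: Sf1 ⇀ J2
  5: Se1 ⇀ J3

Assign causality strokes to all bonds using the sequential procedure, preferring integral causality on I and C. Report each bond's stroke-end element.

bond 4 |Sf1  (Sf1 fixes flow; stroke at Sf1)
bond 5 |J3  (Se1 (Se) sets effort on bond)
bond 0 |J2  (1-jn J2 has f-setter on 4)
bond 1 |J2  (1-jn J2 has f-setter on 4)
bond 2 |J3  (common-f at J3 fixed by 1)
bond 3 |J1  (common-f at J1 fixed by 0)

#0 →J2
#1 →J2
#2 →J3
#3 →J1
#4 →Sf1
#5 →J3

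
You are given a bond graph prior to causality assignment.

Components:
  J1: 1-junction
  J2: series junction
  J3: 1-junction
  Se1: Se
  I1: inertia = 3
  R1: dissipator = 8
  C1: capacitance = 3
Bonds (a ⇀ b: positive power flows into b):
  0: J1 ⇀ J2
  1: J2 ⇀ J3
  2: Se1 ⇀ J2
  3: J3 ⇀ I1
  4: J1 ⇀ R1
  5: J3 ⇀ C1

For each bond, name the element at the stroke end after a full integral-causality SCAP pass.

bond 2 stroke at J2  (Se1: effort source, stroke at far end)
bond 3 stroke at I1  (I1: I, integral causality)
bond 1 stroke at J3  (J3 flow already set via bond 3)
bond 5 stroke at J3  (1-jn J3 has f-setter on 3)
bond 0 stroke at J2  (common-f at J2 fixed by 1)
bond 4 stroke at J1  (J1 flow already set via bond 0)

bond 0 stroke→J2
bond 1 stroke→J3
bond 2 stroke→J2
bond 3 stroke→I1
bond 4 stroke→J1
bond 5 stroke→J3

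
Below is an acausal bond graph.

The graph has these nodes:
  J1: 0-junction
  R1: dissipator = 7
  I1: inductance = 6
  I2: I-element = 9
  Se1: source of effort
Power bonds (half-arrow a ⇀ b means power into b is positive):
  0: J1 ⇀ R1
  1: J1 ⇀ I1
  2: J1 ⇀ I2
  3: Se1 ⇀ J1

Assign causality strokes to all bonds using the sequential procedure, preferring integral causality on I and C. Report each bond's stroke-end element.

bond 3 →J1  (Se1: effort source, stroke at far end)
bond 0 →R1  (J1 effort already set via bond 3)
bond 1 →I1  (J1 effort already set via bond 3)
bond 2 →I2  (J1 effort already set via bond 3)

bond 0 |R1
bond 1 |I1
bond 2 |I2
bond 3 |J1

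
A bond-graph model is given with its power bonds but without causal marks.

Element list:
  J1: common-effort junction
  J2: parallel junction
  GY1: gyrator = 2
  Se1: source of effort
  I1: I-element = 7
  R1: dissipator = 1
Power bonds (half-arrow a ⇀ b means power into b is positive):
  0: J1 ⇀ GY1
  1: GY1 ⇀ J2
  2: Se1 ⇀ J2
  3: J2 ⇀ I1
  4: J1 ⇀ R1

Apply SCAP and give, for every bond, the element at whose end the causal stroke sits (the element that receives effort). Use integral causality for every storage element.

bond 2 →J2  (Se1 fixes effort; stroke away)
bond 1 →GY1  (common-e at J2 fixed by 2)
bond 3 →I1  (0-jn J2 has e-setter on 2)
bond 0 →GY1  (GY GY1: same side as bond 1)
bond 4 →J1  (closing 0-jn rule on J1)

#0 |GY1
#1 |GY1
#2 |J2
#3 |I1
#4 |J1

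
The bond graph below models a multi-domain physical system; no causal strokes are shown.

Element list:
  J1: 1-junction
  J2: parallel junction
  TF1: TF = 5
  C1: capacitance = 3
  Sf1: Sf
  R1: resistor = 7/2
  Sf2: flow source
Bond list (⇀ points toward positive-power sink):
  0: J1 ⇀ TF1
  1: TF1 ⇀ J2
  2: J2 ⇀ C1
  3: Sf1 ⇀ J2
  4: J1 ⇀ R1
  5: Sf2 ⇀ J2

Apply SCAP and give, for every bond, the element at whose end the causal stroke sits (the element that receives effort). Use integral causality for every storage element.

bond 3 stroke at Sf1  (Sf1 fixes flow; stroke at Sf1)
bond 5 stroke at Sf2  (Sf2 fixes flow; stroke at Sf2)
bond 2 stroke at J2  (C1: C, integral causality)
bond 1 stroke at TF1  (common-e at J2 fixed by 2)
bond 0 stroke at J1  (TF1 one-in-one-out from 1)
bond 4 stroke at R1  (closing 1-jn rule on J1)

b0 stroke at J1
b1 stroke at TF1
b2 stroke at J2
b3 stroke at Sf1
b4 stroke at R1
b5 stroke at Sf2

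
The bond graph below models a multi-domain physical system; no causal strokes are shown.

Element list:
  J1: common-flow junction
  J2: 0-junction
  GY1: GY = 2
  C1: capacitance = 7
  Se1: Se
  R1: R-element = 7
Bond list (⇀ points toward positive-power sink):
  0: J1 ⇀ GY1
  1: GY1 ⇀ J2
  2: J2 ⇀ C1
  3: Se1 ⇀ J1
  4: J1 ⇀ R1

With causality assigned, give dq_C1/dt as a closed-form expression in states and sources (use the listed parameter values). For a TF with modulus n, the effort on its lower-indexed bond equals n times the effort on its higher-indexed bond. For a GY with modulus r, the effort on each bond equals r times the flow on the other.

b3 stroke→J1  (source Se1 imposes e)
b2 stroke→J2  (C1: C, integral causality)
b1 stroke→GY1  (J2 effort already set via bond 2)
b0 stroke→GY1  (GY1 both-in/both-out from 1)
b4 stroke→J1  (J1 flow already set via bond 0)

dq_C1/dt = E_Se1/2 - q_C1/4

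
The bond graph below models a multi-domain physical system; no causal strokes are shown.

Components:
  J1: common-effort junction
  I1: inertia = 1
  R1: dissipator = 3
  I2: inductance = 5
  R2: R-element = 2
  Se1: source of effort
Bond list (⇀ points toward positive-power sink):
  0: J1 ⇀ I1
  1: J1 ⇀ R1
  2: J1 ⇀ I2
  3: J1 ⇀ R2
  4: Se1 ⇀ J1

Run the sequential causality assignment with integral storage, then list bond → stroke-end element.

b4 stroke→J1  (Se1 (Se) sets effort on bond)
b0 stroke→I1  (common-e at J1 fixed by 4)
b1 stroke→R1  (common-e at J1 fixed by 4)
b2 stroke→I2  (common-e at J1 fixed by 4)
b3 stroke→R2  (0-jn J1 has e-setter on 4)

bond 0 →I1
bond 1 →R1
bond 2 →I2
bond 3 →R2
bond 4 →J1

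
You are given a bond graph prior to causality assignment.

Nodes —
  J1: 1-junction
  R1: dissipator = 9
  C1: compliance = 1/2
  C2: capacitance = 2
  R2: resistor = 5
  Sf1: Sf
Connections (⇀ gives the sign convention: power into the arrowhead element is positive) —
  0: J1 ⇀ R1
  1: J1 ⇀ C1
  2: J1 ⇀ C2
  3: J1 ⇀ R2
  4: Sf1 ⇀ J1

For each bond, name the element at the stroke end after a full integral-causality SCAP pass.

bond 0 →J1
bond 1 →J1
bond 2 →J1
bond 3 →J1
bond 4 →Sf1

b4 stroke→Sf1  (Sf1: flow source, stroke at near end)
b0 stroke→J1  (1-jn J1 has f-setter on 4)
b1 stroke→J1  (1-jn J1 has f-setter on 4)
b2 stroke→J1  (J1 flow already set via bond 4)
b3 stroke→J1  (J1 flow already set via bond 4)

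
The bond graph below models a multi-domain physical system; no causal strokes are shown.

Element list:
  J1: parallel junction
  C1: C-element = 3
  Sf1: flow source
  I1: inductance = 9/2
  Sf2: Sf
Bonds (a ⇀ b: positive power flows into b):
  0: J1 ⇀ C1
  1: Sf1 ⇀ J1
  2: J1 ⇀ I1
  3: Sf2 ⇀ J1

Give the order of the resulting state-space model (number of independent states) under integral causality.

2  (C1, I1 all integral)

bond 1 |Sf1  (source Sf1 imposes f)
bond 3 |Sf2  (Sf2: flow source, stroke at near end)
bond 0 |J1  (prefer integral on C1)
bond 2 |I1  (0-jn J1 has e-setter on 0)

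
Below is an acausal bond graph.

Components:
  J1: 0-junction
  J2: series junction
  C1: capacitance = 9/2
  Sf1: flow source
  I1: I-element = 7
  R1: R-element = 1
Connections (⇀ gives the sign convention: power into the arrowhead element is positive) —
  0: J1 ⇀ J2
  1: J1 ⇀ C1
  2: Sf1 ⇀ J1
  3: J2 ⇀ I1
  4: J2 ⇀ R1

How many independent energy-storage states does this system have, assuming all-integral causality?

2  (C1, I1 all integral)

bond 2 stroke at Sf1  (Sf1: flow source, stroke at near end)
bond 1 stroke at J1  (C1: C, integral causality)
bond 0 stroke at J2  (J1 effort already set via bond 1)
bond 3 stroke at I1  (I1 outputs flow p/I1)
bond 4 stroke at J2  (J2: bond 3 brought flow, rest push out)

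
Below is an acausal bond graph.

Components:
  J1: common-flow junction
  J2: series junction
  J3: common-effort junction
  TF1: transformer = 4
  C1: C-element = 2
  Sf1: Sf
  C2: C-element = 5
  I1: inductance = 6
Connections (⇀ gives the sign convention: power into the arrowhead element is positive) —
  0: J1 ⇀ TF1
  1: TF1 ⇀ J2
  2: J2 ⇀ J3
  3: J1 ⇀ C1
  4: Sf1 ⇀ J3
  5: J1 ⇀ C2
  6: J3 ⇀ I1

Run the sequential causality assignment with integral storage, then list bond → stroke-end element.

#4 stroke→Sf1  (Sf1: flow source, stroke at near end)
#3 stroke→J1  (C1 outputs effort q/C1)
#5 stroke→J1  (prefer integral on C2)
#0 stroke→TF1  (only one flow-in slot at J1)
#1 stroke→J2  (TF TF1: opposite of bond 0)
#2 stroke→J3  (only one flow-in slot at J2)
#6 stroke→I1  (J3 effort already set via bond 2)

#0 |TF1
#1 |J2
#2 |J3
#3 |J1
#4 |Sf1
#5 |J1
#6 |I1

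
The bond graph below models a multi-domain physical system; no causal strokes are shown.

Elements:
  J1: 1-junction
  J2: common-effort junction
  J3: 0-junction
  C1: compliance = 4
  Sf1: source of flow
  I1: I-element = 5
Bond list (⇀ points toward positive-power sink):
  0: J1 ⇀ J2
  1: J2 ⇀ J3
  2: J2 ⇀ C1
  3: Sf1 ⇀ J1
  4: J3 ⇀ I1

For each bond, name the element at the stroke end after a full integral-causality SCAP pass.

β3 stroke→Sf1  (Sf1 fixes flow; stroke at Sf1)
β0 stroke→J1  (1-jn J1 has f-setter on 3)
β2 stroke→J2  (prefer integral on C1)
β1 stroke→J3  (J2: bond 2 brought effort, rest push out)
β4 stroke→I1  (J3 effort already set via bond 1)

#0 stroke at J1
#1 stroke at J3
#2 stroke at J2
#3 stroke at Sf1
#4 stroke at I1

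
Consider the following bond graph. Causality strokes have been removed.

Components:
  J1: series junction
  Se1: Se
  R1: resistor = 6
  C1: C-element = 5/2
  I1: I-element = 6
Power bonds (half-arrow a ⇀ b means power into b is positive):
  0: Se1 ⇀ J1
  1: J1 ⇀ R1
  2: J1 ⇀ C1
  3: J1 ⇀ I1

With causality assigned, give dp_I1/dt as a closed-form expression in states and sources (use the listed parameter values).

dp_I1/dt = E_Se1 - p_I1 - 2*q_C1/5

bond 0 stroke→J1  (source Se1 imposes e)
bond 2 stroke→J1  (C1 outputs effort q/C1)
bond 3 stroke→I1  (I1 integral (f out))
bond 1 stroke→J1  (common-f at J1 fixed by 3)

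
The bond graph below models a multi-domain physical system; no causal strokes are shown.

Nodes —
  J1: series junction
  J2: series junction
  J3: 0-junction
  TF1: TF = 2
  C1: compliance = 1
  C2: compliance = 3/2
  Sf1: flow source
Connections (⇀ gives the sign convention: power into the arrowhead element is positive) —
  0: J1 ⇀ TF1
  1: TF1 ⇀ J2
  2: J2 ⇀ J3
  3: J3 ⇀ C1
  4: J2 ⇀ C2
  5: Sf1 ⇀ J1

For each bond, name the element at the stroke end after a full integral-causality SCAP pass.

#0 stroke→J1
#1 stroke→TF1
#2 stroke→J2
#3 stroke→J3
#4 stroke→J2
#5 stroke→Sf1

#5 stroke at Sf1  (source Sf1 imposes f)
#0 stroke at J1  (J1: bond 5 brought flow, rest push out)
#1 stroke at TF1  (through TF1, causality passes straight; one stroke at TF1)
#2 stroke at J2  (1-jn J2 has f-setter on 1)
#4 stroke at J2  (J2: bond 1 brought flow, rest push out)
#3 stroke at J3  (closing 0-jn rule on J3)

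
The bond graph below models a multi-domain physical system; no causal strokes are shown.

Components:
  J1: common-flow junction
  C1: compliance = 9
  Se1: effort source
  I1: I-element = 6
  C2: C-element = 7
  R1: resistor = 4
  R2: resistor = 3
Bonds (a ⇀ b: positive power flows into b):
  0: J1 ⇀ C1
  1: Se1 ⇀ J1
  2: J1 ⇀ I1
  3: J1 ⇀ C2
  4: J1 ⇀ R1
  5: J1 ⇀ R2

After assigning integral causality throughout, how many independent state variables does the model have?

b1 stroke at J1  (Se1 (Se) sets effort on bond)
b0 stroke at J1  (C1 integral (e out))
b2 stroke at I1  (prefer integral on I1)
b3 stroke at J1  (J1: bond 2 brought flow, rest push out)
b4 stroke at J1  (1-jn J1 has f-setter on 2)
b5 stroke at J1  (common-f at J1 fixed by 2)

3  (C1, C2, I1 all integral)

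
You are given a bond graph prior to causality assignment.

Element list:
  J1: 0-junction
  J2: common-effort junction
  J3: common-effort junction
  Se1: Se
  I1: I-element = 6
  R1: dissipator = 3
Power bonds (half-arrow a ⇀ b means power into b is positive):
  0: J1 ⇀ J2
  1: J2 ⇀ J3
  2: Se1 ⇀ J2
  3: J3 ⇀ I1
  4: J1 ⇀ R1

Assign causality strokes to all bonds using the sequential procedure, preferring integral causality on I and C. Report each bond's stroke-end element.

#0 stroke at J1
#1 stroke at J3
#2 stroke at J2
#3 stroke at I1
#4 stroke at R1

#2 |J2  (Se1 (Se) sets effort on bond)
#0 |J1  (0-jn J2 has e-setter on 2)
#1 |J3  (0-jn J2 has e-setter on 2)
#3 |I1  (J3: bond 1 brought effort, rest push out)
#4 |R1  (0-jn J1 has e-setter on 0)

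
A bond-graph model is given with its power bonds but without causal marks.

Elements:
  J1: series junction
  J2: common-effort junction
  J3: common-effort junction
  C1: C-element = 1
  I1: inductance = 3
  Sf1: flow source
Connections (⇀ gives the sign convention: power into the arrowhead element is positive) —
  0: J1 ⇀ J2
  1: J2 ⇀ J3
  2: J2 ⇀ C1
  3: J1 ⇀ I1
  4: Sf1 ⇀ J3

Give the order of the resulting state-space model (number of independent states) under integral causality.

2  (C1, I1 all integral)

bond 4 |Sf1  (Sf1 fixes flow; stroke at Sf1)
bond 1 |J3  (only one effort-in slot at J3)
bond 2 |J2  (C1: C, integral causality)
bond 0 |J1  (0-jn J2 has e-setter on 2)
bond 3 |I1  (J1 needs exactly one f-in)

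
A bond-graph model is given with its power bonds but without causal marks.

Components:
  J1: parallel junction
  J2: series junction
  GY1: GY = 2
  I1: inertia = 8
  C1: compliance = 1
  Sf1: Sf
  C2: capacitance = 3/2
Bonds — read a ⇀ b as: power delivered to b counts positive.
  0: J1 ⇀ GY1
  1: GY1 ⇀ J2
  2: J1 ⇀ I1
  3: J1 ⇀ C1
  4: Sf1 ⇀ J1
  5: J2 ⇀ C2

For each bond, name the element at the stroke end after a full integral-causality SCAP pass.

b4 →Sf1  (Sf1 (Sf) sets flow on bond)
b2 →I1  (I1 outputs flow p/I1)
b3 →J1  (C1 outputs effort q/C1)
b0 →GY1  (0-jn J1 has e-setter on 3)
b1 →GY1  (through GY1, causality inverts; strokes same side of GY1)
b5 →J2  (1-jn J2 has f-setter on 1)

#0 →GY1
#1 →GY1
#2 →I1
#3 →J1
#4 →Sf1
#5 →J2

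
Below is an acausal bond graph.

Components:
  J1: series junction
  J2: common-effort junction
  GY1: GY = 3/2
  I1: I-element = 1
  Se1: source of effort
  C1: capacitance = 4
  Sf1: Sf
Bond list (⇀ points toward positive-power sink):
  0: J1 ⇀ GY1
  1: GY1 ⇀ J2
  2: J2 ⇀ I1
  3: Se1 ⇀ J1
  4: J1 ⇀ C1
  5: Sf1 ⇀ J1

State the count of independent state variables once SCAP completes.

2  (C1, I1 all integral)

bond 3 stroke at J1  (Se1: effort source, stroke at far end)
bond 5 stroke at Sf1  (source Sf1 imposes f)
bond 0 stroke at J1  (common-f at J1 fixed by 5)
bond 4 stroke at J1  (common-f at J1 fixed by 5)
bond 1 stroke at J2  (GY GY1: same side as bond 0)
bond 2 stroke at I1  (0-jn J2 has e-setter on 1)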